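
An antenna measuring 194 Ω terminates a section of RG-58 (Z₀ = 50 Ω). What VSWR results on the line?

Γ = (194 − 50)/(194 + 50) = 0.59
VSWR = (1 + 0.59)/(1 − 0.59)

VSWR ≈ 3.88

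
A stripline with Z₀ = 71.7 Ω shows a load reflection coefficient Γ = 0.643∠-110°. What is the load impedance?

Z_L = Z_0·(1 + Γ)/(1 − Γ) = 71.7·(0.78 − j0.604)/(1.22 + j0.604)

Z_L ≈ 22.7 − j46.8 Ω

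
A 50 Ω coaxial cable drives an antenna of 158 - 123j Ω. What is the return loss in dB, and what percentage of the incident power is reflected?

RL ≈ 3.38 dB; 45.9% of incident power reflected

Γ = (108 − j123)/(208 − j123), |Γ| = 0.677
RL = −20·log₁₀(0.677) = 3.38 dB
P_refl/P_inc = |Γ|² = 0.459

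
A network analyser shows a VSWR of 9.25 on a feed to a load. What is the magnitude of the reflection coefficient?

|Γ| ≈ 0.805

|Γ| = (S − 1)/(S + 1) = (9.25 − 1)/(9.25 + 1) = 8.25/10.2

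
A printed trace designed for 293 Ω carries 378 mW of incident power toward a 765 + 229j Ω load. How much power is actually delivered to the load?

|Γ| = |(472 + j229)/(1058 + j229)| = 0.485
|Γ|² = 0.235
P_refl = |Γ|²·P_inc = 88.8 mW, P_del = (1 − |Γ|²)·P_inc = 289 mW

P_delivered ≈ 289 mW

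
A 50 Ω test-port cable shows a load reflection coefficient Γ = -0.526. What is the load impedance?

Z_L = Z_0·(1 + Γ)/(1 − Γ) = 50·(0.474)/(1.53)

Z_L ≈ 15.5 Ω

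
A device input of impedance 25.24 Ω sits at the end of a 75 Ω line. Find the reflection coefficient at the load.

Γ = (Z_L − Z_0)/(Z_L + Z_0) = (25.24 − 75)/(25.24 + 75) = -49.76/100.2

Γ = -0.496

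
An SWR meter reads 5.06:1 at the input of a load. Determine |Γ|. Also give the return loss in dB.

|Γ| = (S − 1)/(S + 1) = (5.06 − 1)/(5.06 + 1) = 4.06/6.06
RL = −20·log₁₀|Γ| = −20·log₁₀(0.67)

|Γ| ≈ 0.67; return loss ≈ 3.48 dB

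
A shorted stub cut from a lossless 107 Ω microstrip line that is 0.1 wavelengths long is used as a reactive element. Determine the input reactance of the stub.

βl = 2π × 0.1 = 36°
tan(βl) = 0.727
For a shorted stub, Z_in = jZ_0·tan(βl)

X_in ≈ 77.7 Ω (inductive)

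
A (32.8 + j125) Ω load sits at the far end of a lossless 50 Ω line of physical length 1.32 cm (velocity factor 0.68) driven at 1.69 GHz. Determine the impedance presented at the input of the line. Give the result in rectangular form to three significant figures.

λ = v/f = 0.68·c / 1.69 GHz = 0.121 m
βl = 2π·l/λ = 2π × 0.109 = 39.4°
tan(βl) = tan(39.4°) = 0.82
Z_in = Z_0·(Z_L + jZ_0·tanβl)/(Z_0 + jZ_L·tanβl)
     = 50·(32.8 + j166)/(-52.6 + j26.9)

Z_in ≈ 39.4 − j138 Ω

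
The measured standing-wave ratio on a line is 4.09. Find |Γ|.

|Γ| ≈ 0.607

|Γ| = (S − 1)/(S + 1) = (4.09 − 1)/(4.09 + 1) = 3.09/5.09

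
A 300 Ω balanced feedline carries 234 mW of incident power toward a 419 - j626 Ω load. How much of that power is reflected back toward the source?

|Γ| = |(119 − j626)/(719 − j626)| = 0.668
|Γ|² = 0.447
P_refl = |Γ|²·P_inc = 105 mW, P_del = (1 − |Γ|²)·P_inc = 129 mW

P_reflected ≈ 105 mW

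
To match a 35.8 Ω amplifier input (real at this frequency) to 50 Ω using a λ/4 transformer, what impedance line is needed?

Z_qwt ≈ 42.3 Ω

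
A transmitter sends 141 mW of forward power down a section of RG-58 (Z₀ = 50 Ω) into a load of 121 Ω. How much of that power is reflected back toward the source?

Γ = (121 − 50)/(121 + 50) = 0.415
|Γ|² = 0.172
P_refl = |Γ|²·P_inc = 24.3 mW, P_del = (1 − |Γ|²)·P_inc = 117 mW

P_reflected ≈ 24.3 mW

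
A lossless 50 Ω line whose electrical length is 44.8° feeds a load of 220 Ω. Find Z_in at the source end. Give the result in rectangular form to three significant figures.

tan(βl) = tan(44.8°) = 0.993
Z_in = Z_0·(Z_L + jZ_0·tanβl)/(Z_0 + jZ_L·tanβl)
     = 50·(220 + j49.7)/(50 + j218)

Z_in ≈ 21.7 − j45.4 Ω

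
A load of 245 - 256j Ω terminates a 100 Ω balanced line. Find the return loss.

Γ = (145 − j256)/(345 − j256), |Γ| = 0.685
RL = −20·log₁₀|Γ| = −20·log₁₀(0.685)

RL ≈ 3.29 dB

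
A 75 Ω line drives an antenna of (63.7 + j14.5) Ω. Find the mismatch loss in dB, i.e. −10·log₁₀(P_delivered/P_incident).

Γ = (-11.3 + j14.5)/(138.7 + j14.5), |Γ| = 0.132
|Γ|² = 0.0174, so P_del/P_inc = 1 − |Γ|² = 0.983
ML = −10·log₁₀(1 − |Γ|²)

mismatch loss ≈ 0.0761 dB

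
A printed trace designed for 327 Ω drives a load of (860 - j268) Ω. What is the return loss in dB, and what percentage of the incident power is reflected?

RL ≈ 6.19 dB; 24% of incident power reflected

Γ = (533 − j268)/(1187 − j268), |Γ| = 0.49
RL = −20·log₁₀(0.49) = 6.19 dB
P_refl/P_inc = |Γ|² = 0.24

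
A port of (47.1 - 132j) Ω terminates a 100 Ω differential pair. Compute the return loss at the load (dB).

RL ≈ 2.86 dB

Γ = (-52.9 − j132)/(147.1 − j132), |Γ| = 0.72
RL = −20·log₁₀|Γ| = −20·log₁₀(0.72)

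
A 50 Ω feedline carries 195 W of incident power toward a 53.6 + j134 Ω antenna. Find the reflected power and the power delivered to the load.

P_reflected ≈ 122 W; P_delivered ≈ 72.9 W

|Γ| = |(3.6 + j134)/(103.6 + j134)| = 0.791
|Γ|² = 0.626
P_refl = |Γ|²·P_inc = 122 W, P_del = (1 − |Γ|²)·P_inc = 72.9 W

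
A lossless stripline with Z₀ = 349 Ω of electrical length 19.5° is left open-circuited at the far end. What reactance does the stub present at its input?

X_in ≈ -986 Ω (capacitive)

tan(βl) = 0.354
For an open-circuited stub, Z_in = −jZ_0·cot(βl) = −jZ_0/tan(βl)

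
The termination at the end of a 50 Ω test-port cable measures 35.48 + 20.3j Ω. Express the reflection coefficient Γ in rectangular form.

Γ ≈ -0.107 + j0.263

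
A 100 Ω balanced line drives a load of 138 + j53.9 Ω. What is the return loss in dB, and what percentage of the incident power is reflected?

Γ = (38 + j53.9)/(238 + j53.9), |Γ| = 0.27
RL = −20·log₁₀(0.27) = 11.4 dB
P_refl/P_inc = |Γ|² = 0.073

RL ≈ 11.4 dB; 7.3% of incident power reflected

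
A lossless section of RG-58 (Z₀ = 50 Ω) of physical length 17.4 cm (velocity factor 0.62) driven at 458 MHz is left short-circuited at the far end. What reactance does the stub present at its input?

X_in ≈ -24.1 Ω (capacitive)

λ = v/f = 0.62·c / 458 MHz = 0.406 m
βl = 2π·l/λ = 2π × 0.428 = 154°
tan(βl) = -0.483
For a short-circuited stub, Z_in = jZ_0·tan(βl)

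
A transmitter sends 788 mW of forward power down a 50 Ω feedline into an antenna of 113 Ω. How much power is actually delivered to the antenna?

Γ = (113 − 50)/(113 + 50) = 0.387
|Γ|² = 0.149
P_refl = |Γ|²·P_inc = 118 mW, P_del = (1 − |Γ|²)·P_inc = 670 mW

P_delivered ≈ 670 mW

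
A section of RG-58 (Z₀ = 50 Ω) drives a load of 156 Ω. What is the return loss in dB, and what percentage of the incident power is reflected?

RL ≈ 5.77 dB; 26.5% of incident power reflected

Γ = (156 − 50)/(156 + 50) = 0.515
RL = −20·log₁₀(0.515) = 5.77 dB
P_refl/P_inc = |Γ|² = 0.265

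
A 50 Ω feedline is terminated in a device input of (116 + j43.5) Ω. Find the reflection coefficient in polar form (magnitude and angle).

Γ ≈ 0.461 ∠ 18.7°

Γ = (Z_L − Z_0)/(Z_L + Z_0) = (66 + j43.5)/(166 + j43.5)
|Γ| = 79/172 = 0.461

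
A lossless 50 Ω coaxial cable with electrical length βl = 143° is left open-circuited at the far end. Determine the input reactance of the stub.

tan(βl) = -0.754
For an open-circuited stub, Z_in = −jZ_0·cot(βl) = −jZ_0/tan(βl)

X_in ≈ 66.4 Ω (inductive)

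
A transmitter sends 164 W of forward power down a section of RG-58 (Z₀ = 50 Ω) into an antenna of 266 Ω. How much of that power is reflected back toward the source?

Γ = (266 − 50)/(266 + 50) = 0.684
|Γ|² = 0.467
P_refl = |Γ|²·P_inc = 76.6 W, P_del = (1 − |Γ|²)·P_inc = 87.4 W

P_reflected ≈ 76.6 W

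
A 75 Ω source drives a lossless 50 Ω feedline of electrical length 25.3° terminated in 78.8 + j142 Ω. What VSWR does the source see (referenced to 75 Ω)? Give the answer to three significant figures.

VSWR ≈ 4.98

tan(βl) = 0.473
Z_in = Z_0·(Z_L + jZ_0·tanβl)/(Z_0 + jZ_L·tanβl) = 143 − j172 Ω
Γ_s = (Z_in − Z_s)/(Z_in + Z_s) = (68.4 − j172)/(218 − j172), |Γ_s| = 0.665
VSWR = (1 + |Γ_s|)/(1 − |Γ_s|)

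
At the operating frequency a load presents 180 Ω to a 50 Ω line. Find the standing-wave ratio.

VSWR ≈ 3.6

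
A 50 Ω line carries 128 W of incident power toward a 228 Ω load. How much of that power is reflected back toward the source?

P_reflected ≈ 52.5 W

Γ = (228 − 50)/(228 + 50) = 0.64
|Γ|² = 0.41
P_refl = |Γ|²·P_inc = 52.5 W, P_del = (1 − |Γ|²)·P_inc = 75.5 W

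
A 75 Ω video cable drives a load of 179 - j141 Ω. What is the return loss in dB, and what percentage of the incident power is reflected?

RL ≈ 4.39 dB; 36.4% of incident power reflected

Γ = (104 − j141)/(254 − j141), |Γ| = 0.603
RL = −20·log₁₀(0.603) = 4.39 dB
P_refl/P_inc = |Γ|² = 0.364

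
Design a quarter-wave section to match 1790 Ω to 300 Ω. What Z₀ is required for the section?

Z_qwt = √(Z_0·R_L) = √(300 × 1790) = √537000

Z_qwt ≈ 733 Ω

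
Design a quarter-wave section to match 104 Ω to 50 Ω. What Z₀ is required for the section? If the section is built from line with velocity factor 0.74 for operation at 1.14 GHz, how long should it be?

Z_qwt = √(Z_0·R_L) = √(50 × 104) = √5200
λ = 0.74·c/f = 0.195 m, so l = λ/4 = 0.0487 m

Z_qwt ≈ 72.1 Ω; length ≈ 4.87 cm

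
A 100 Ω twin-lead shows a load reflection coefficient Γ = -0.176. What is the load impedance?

Z_L ≈ 70.1 Ω

Z_L = Z_0·(1 + Γ)/(1 − Γ) = 100·(0.824)/(1.18)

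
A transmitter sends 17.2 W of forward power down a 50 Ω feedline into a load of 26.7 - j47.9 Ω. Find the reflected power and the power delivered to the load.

|Γ| = |(-23.3 − j47.9)/(76.7 − j47.9)| = 0.589
|Γ|² = 0.347
P_refl = |Γ|²·P_inc = 5.97 W, P_del = (1 − |Γ|²)·P_inc = 11.2 W

P_reflected ≈ 5.97 W; P_delivered ≈ 11.2 W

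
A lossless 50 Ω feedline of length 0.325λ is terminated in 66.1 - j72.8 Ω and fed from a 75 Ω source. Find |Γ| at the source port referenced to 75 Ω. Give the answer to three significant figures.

βl = 2π × 0.325 = 117°
tan(βl) = -1.96
Z_in = Z_0·(Z_L + jZ_0·tanβl)/(Z_0 + jZ_L·tanβl) = 31.5 + j48 Ω
Γ_s = (Z_in − Z_s)/(Z_in + Z_s) = (-43.5 + j48)/(106 + j48), |Γ_s| = 0.555

|Γ| ≈ 0.555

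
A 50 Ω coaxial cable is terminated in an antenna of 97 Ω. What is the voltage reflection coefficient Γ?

Γ = 0.32

Γ = (Z_L − Z_0)/(Z_L + Z_0) = (97 − 50)/(97 + 50) = 47/147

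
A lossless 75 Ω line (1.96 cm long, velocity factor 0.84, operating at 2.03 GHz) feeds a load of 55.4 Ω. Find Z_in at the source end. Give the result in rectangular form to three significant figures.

λ = v/f = 0.84·c / 2.03 GHz = 0.124 m
βl = 2π·l/λ = 2π × 0.158 = 56.8°
tan(βl) = tan(56.8°) = 1.53
Z_in = Z_0·(Z_L + jZ_0·tanβl)/(Z_0 + jZ_L·tanβl)
     = 75·(55.4 + j115)/(75 + j84.8)

Z_in ≈ 81.3 + j22.9 Ω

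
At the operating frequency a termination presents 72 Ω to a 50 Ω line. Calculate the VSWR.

Γ = (72 − 50)/(72 + 50) = 0.18
VSWR = (1 + 0.18)/(1 − 0.18)

VSWR ≈ 1.44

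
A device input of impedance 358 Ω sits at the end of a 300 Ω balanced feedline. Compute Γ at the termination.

Γ = 0.0881

Γ = (Z_L − Z_0)/(Z_L + Z_0) = (358 − 300)/(358 + 300) = 58/658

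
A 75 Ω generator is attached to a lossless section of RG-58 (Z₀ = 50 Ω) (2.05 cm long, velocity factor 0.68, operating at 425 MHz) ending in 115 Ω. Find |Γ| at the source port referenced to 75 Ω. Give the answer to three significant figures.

|Γ| ≈ 0.262

λ = v/f = 0.68·c / 425 MHz = 0.48 m
βl = 2π·l/λ = 2π × 0.0427 = 15.4°
tan(βl) = 0.275
Z_in = Z_0·(Z_L + jZ_0·tanβl)/(Z_0 + jZ_L·tanβl) = 88.4 − j42.1 Ω
Γ_s = (Z_in − Z_s)/(Z_in + Z_s) = (13.4 − j42.1)/(163 − j42.1), |Γ_s| = 0.262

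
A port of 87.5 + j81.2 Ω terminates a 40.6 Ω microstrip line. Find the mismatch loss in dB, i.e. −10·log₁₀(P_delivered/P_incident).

mismatch loss ≈ 2.09 dB

Γ = (46.9 + j81.2)/(128.1 + j81.2), |Γ| = 0.618
|Γ|² = 0.382, so P_del/P_inc = 1 − |Γ|² = 0.618
ML = −10·log₁₀(1 − |Γ|²)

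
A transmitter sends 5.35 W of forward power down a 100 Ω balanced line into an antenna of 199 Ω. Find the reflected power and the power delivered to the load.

P_reflected ≈ 0.587 W; P_delivered ≈ 4.76 W

Γ = (199 − 100)/(199 + 100) = 0.331
|Γ|² = 0.11
P_refl = |Γ|²·P_inc = 0.587 W, P_del = (1 − |Γ|²)·P_inc = 4.76 W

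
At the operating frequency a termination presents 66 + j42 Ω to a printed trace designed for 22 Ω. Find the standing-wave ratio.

VSWR ≈ 4.32

Γ = (Z_L − Z_0)/(Z_L + Z_0) = (44 + j42)/(88 + j42)
|Γ| = 60.8/97.5 = 0.624
VSWR = (1 + |Γ|)/(1 − |Γ|) = 1.62/0.376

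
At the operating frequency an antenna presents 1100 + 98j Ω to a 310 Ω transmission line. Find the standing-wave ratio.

Γ = (Z_L − Z_0)/(Z_L + Z_0) = (790 + j98)/(1410 + j98)
|Γ| = 796/1410 = 0.563
VSWR = (1 + |Γ|)/(1 − |Γ|) = 1.56/0.437

VSWR ≈ 3.58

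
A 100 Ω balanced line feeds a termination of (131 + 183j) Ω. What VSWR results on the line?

VSWR ≈ 4.4

Γ = (Z_L − Z_0)/(Z_L + Z_0) = (31 + j183)/(231 + j183)
|Γ| = 186/295 = 0.63
VSWR = (1 + |Γ|)/(1 − |Γ|) = 1.63/0.37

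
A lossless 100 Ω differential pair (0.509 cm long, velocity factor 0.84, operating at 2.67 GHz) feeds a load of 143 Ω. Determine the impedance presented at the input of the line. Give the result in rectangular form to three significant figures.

λ = v/f = 0.84·c / 2.67 GHz = 0.0944 m
βl = 2π·l/λ = 2π × 0.0539 = 19.4°
tan(βl) = tan(19.4°) = 0.352
Z_in = Z_0·(Z_L + jZ_0·tanβl)/(Z_0 + jZ_L·tanβl)
     = 100·(143 + j35.2)/(100 + j50.4)

Z_in ≈ 128 − j29.4 Ω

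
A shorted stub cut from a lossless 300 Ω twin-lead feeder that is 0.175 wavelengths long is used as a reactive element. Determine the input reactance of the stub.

X_in ≈ 589 Ω (inductive)

βl = 2π × 0.175 = 63°
tan(βl) = 1.96
For a shorted stub, Z_in = jZ_0·tan(βl)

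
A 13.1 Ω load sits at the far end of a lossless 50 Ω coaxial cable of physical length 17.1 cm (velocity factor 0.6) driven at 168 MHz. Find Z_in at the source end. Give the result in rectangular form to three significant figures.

λ = v/f = 0.6·c / 168 MHz = 1.07 m
βl = 2π·l/λ = 2π × 0.16 = 57.5°
tan(βl) = tan(57.5°) = 1.57
Z_in = Z_0·(Z_L + jZ_0·tanβl)/(Z_0 + jZ_L·tanβl)
     = 50·(13.1 + j78.4)/(50 + j20.5)

Z_in ≈ 38.7 + j62.4 Ω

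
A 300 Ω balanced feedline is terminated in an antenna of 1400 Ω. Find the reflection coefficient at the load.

Γ = 0.647

Γ = (Z_L − Z_0)/(Z_L + Z_0) = (1400 − 300)/(1400 + 300) = 1100/1700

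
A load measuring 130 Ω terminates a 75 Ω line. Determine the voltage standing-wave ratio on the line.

For a purely resistive load, VSWR = R_L/Z_0 or Z_0/R_L (whichever > 1) = 130/75

VSWR ≈ 1.73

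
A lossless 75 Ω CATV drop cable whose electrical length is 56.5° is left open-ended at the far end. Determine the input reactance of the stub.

tan(βl) = 1.51
For an open-ended stub, Z_in = −jZ_0·cot(βl) = −jZ_0/tan(βl)

X_in ≈ -49.6 Ω (capacitive)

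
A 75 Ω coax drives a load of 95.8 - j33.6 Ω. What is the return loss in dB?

Γ = (20.8 − j33.6)/(170.8 − j33.6), |Γ| = 0.227
RL = −20·log₁₀|Γ| = −20·log₁₀(0.227)

RL ≈ 12.9 dB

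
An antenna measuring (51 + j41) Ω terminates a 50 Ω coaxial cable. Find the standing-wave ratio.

VSWR ≈ 2.21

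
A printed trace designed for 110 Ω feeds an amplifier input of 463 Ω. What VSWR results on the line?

For a purely resistive load, VSWR = R_L/Z_0 or Z_0/R_L (whichever > 1) = 463/110

VSWR ≈ 4.21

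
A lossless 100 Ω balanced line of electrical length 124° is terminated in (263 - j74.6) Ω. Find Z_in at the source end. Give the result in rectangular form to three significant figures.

Z_in ≈ 55.3 + j69 Ω

tan(βl) = tan(124°) = -1.48
Z_in = Z_0·(Z_L + jZ_0·tanβl)/(Z_0 + jZ_L·tanβl)
     = 100·(263 − j223)/(-10.6 − j390)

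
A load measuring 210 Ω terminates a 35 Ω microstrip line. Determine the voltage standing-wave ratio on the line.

VSWR ≈ 6

Γ = (210 − 35)/(210 + 35) = 0.714
VSWR = (1 + 0.714)/(1 − 0.714)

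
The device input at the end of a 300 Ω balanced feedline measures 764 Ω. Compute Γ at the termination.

Γ = 0.436

Γ = (Z_L − Z_0)/(Z_L + Z_0) = (764 − 300)/(764 + 300) = 464/1064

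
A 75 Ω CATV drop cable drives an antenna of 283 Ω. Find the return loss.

RL ≈ 4.72 dB

Γ = (283 − 75)/(283 + 75) = 0.581
RL = −20·log₁₀|Γ| = −20·log₁₀(0.581)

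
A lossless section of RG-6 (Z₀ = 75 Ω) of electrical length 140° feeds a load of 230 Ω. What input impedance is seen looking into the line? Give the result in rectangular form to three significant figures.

Z_in ≈ 51.4 + j69.4 Ω

tan(βl) = tan(140°) = -0.839
Z_in = Z_0·(Z_L + jZ_0·tanβl)/(Z_0 + jZ_L·tanβl)
     = 75·(230 − j62.9)/(75 − j193)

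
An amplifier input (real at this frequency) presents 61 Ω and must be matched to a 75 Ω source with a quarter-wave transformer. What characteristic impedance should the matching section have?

Z_qwt = √(Z_0·R_L) = √(75 × 61) = √4575

Z_qwt ≈ 67.6 Ω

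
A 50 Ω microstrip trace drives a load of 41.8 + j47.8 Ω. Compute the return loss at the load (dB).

Γ = (-8.2 + j47.8)/(91.8 + j47.8), |Γ| = 0.469
RL = −20·log₁₀|Γ| = −20·log₁₀(0.469)

RL ≈ 6.58 dB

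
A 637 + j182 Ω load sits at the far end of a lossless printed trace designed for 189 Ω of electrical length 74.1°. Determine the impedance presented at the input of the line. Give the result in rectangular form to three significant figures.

tan(βl) = tan(74.1°) = 3.51
Z_in = Z_0·(Z_L + jZ_0·tanβl)/(Z_0 + jZ_L·tanβl)
     = 189·(637 + j845)/(-450 + j2240)

Z_in ≈ 58.3 − j65.6 Ω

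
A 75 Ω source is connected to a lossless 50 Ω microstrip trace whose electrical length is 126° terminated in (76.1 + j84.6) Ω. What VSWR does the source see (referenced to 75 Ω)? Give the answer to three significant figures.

VSWR ≈ 5.45

tan(βl) = -1.38
Z_in = Z_0·(Z_L + jZ_0·tanβl)/(Z_0 + jZ_L·tanβl) = 14.2 + j13.7 Ω
Γ_s = (Z_in − Z_s)/(Z_in + Z_s) = (-60.8 + j13.7)/(89.2 + j13.7), |Γ_s| = 0.69
VSWR = (1 + |Γ_s|)/(1 − |Γ_s|)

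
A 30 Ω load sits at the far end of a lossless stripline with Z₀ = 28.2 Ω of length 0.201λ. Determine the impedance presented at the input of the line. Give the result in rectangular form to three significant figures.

βl = 2π × 0.201 = 72.4°
tan(βl) = tan(72.4°) = 3.14
Z_in = Z_0·(Z_L + jZ_0·tanβl)/(Z_0 + jZ_L·tanβl)
     = 28.2·(30 + j88.7)/(28.2 + j94.3)

Z_in ≈ 26.8 − j0.958 Ω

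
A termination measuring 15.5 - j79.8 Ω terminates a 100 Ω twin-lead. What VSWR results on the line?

VSWR ≈ 10.6

Γ = (Z_L − Z_0)/(Z_L + Z_0) = (-84.5 − j79.8)/(115.5 − j79.8)
|Γ| = 116/140 = 0.828
VSWR = (1 + |Γ|)/(1 − |Γ|) = 1.83/0.172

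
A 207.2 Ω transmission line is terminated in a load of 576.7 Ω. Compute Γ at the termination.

Γ = (Z_L − Z_0)/(Z_L + Z_0) = (576.7 − 207.2)/(576.7 + 207.2) = 369.5/783.9

Γ = 0.471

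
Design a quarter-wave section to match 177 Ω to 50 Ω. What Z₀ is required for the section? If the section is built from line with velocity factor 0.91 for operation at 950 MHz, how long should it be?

Z_qwt = √(Z_0·R_L) = √(50 × 177) = √8850
λ = 0.91·c/f = 0.287 m, so l = λ/4 = 0.0718 m

Z_qwt ≈ 94.1 Ω; length ≈ 7.18 cm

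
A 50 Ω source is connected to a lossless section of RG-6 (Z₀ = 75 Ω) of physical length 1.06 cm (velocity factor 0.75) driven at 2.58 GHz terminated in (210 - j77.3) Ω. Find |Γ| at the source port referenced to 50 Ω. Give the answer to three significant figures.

|Γ| ≈ 0.532

λ = v/f = 0.75·c / 2.58 GHz = 0.0872 m
βl = 2π·l/λ = 2π × 0.122 = 43.8°
tan(βl) = 0.958
Z_in = Z_0·(Z_L + jZ_0·tanβl)/(Z_0 + jZ_L·tanβl) = 36.1 − j51.5 Ω
Γ_s = (Z_in − Z_s)/(Z_in + Z_s) = (-13.9 − j51.5)/(86.1 − j51.5), |Γ_s| = 0.532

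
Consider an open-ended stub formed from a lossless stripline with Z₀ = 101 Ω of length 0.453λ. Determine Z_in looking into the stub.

Z_in ≈ +j332 Ω

βl = 2π × 0.453 = 163°
tan(βl) = -0.304
For an open-ended stub, Z_in = −jZ_0·cot(βl) = −jZ_0/tan(βl)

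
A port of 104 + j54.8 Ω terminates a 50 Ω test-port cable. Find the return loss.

RL ≈ 6.55 dB

Γ = (54 + j54.8)/(154 + j54.8), |Γ| = 0.471
RL = −20·log₁₀|Γ| = −20·log₁₀(0.471)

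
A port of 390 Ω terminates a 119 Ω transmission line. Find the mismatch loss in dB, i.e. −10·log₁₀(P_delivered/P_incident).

mismatch loss ≈ 1.45 dB

Γ = (390 − 119)/(390 + 119) = 0.532
|Γ|² = 0.283, so P_del/P_inc = 1 − |Γ|² = 0.717
ML = −10·log₁₀(1 − |Γ|²)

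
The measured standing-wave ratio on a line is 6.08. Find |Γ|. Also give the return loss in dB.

|Γ| ≈ 0.718; return loss ≈ 2.88 dB

|Γ| = (S − 1)/(S + 1) = (6.08 − 1)/(6.08 + 1) = 5.08/7.08
RL = −20·log₁₀|Γ| = −20·log₁₀(0.718)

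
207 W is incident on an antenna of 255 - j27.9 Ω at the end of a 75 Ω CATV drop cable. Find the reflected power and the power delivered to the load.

P_reflected ≈ 62.6 W; P_delivered ≈ 144 W

|Γ| = |(180 − j27.9)/(330 − j27.9)| = 0.55
|Γ|² = 0.303
P_refl = |Γ|²·P_inc = 62.6 W, P_del = (1 − |Γ|²)·P_inc = 144 W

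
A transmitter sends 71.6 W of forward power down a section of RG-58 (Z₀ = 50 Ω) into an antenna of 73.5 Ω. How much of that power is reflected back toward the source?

P_reflected ≈ 2.59 W

Γ = (73.5 − 50)/(73.5 + 50) = 0.19
|Γ|² = 0.0362
P_refl = |Γ|²·P_inc = 2.59 W, P_del = (1 − |Γ|²)·P_inc = 69 W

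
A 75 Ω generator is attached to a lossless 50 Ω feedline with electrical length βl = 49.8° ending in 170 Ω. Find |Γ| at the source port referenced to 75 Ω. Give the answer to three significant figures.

|Γ| ≈ 0.597

tan(βl) = 1.18
Z_in = Z_0·(Z_L + jZ_0·tanβl)/(Z_0 + jZ_L·tanβl) = 23.7 − j36.4 Ω
Γ_s = (Z_in − Z_s)/(Z_in + Z_s) = (-51.3 − j36.4)/(98.7 − j36.4), |Γ_s| = 0.597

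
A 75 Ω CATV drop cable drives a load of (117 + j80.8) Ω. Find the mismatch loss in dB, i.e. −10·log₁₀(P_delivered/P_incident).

mismatch loss ≈ 0.921 dB

Γ = (42 + j80.8)/(192 + j80.8), |Γ| = 0.437
|Γ|² = 0.191, so P_del/P_inc = 1 − |Γ|² = 0.809
ML = −10·log₁₀(1 − |Γ|²)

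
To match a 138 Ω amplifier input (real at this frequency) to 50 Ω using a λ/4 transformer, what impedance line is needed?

Z_qwt = √(Z_0·R_L) = √(50 × 138) = √6900

Z_qwt ≈ 83.1 Ω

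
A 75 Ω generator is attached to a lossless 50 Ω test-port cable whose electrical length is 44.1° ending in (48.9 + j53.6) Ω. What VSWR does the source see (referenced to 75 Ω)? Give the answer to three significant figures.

VSWR ≈ 2.02

tan(βl) = 0.969
Z_in = Z_0·(Z_L + jZ_0·tanβl)/(Z_0 + jZ_L·tanβl) = 105 − j55.9 Ω
Γ_s = (Z_in − Z_s)/(Z_in + Z_s) = (30.4 − j55.9)/(180 − j55.9), |Γ_s| = 0.337
VSWR = (1 + |Γ_s|)/(1 − |Γ_s|)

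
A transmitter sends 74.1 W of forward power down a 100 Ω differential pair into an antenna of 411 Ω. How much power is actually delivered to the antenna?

P_delivered ≈ 46.7 W

Γ = (411 − 100)/(411 + 100) = 0.609
|Γ|² = 0.37
P_refl = |Γ|²·P_inc = 27.4 W, P_del = (1 − |Γ|²)·P_inc = 46.7 W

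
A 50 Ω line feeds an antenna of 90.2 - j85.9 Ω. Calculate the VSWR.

Γ = (Z_L − Z_0)/(Z_L + Z_0) = (40.2 − j85.9)/(140.2 − j85.9)
|Γ| = 94.8/164 = 0.577
VSWR = (1 + |Γ|)/(1 − |Γ|) = 1.58/0.423

VSWR ≈ 3.73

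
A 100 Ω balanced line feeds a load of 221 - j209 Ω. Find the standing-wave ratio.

Γ = (Z_L − Z_0)/(Z_L + Z_0) = (121 − j209)/(321 − j209)
|Γ| = 241/383 = 0.63
VSWR = (1 + |Γ|)/(1 − |Γ|) = 1.63/0.37

VSWR ≈ 4.41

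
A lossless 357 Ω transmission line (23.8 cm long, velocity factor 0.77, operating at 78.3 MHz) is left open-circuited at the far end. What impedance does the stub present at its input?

λ = v/f = 0.77·c / 78.3 MHz = 2.95 m
βl = 2π·l/λ = 2π × 0.0807 = 29°
tan(βl) = 0.555
For an open-circuited stub, Z_in = −jZ_0·cot(βl) = −jZ_0/tan(βl)

Z_in ≈ −j643 Ω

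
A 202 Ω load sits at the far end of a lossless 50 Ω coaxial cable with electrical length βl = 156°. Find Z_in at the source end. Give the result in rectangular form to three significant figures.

tan(βl) = tan(156°) = -0.445
Z_in = Z_0·(Z_L + jZ_0·tanβl)/(Z_0 + jZ_L·tanβl)
     = 50·(202 − j22.3)/(50 − j89.9)

Z_in ≈ 57.1 + j80.5 Ω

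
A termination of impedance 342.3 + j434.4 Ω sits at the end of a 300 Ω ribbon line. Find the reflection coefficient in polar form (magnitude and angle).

Γ = (Z_L − Z_0)/(Z_L + Z_0) = (42.3 + j434.4)/(642.3 + j434.4)
|Γ| = 436/775 = 0.563

Γ ≈ 0.563 ∠ 50.4°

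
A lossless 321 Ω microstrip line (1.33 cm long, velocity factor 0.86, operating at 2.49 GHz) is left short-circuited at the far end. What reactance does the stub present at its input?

λ = v/f = 0.86·c / 2.49 GHz = 0.104 m
βl = 2π·l/λ = 2π × 0.128 = 46.2°
tan(βl) = 1.04
For a short-circuited stub, Z_in = jZ_0·tan(βl)

X_in ≈ 335 Ω (inductive)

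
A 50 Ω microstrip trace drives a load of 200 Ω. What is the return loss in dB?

RL ≈ 4.44 dB

Γ = (200 − 50)/(200 + 50) = 0.6
RL = −20·log₁₀|Γ| = −20·log₁₀(0.6)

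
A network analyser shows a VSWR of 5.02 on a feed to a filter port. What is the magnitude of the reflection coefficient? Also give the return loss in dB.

|Γ| = (S − 1)/(S + 1) = (5.02 − 1)/(5.02 + 1) = 4.02/6.02
RL = −20·log₁₀|Γ| = −20·log₁₀(0.668)

|Γ| ≈ 0.668; return loss ≈ 3.51 dB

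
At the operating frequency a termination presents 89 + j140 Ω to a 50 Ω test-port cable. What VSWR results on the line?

VSWR ≈ 6.59

Γ = (Z_L − Z_0)/(Z_L + Z_0) = (39 + j140)/(139 + j140)
|Γ| = 145/197 = 0.737
VSWR = (1 + |Γ|)/(1 − |Γ|) = 1.74/0.263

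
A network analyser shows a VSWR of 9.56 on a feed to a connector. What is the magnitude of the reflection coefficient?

|Γ| ≈ 0.811

|Γ| = (S − 1)/(S + 1) = (9.56 − 1)/(9.56 + 1) = 8.56/10.6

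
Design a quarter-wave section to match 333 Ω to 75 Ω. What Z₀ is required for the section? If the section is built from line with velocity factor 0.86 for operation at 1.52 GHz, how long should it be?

Z_qwt ≈ 158 Ω; length ≈ 4.24 cm

Z_qwt = √(Z_0·R_L) = √(75 × 333) = √24980
λ = 0.86·c/f = 0.17 m, so l = λ/4 = 0.0424 m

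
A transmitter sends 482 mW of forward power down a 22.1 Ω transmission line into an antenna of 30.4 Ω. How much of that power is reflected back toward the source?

Γ = (30.4 − 22.1)/(30.4 + 22.1) = 0.158
|Γ|² = 0.025
P_refl = |Γ|²·P_inc = 12 mW, P_del = (1 − |Γ|²)·P_inc = 470 mW

P_reflected ≈ 12 mW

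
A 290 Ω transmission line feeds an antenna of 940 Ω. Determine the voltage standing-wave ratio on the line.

VSWR ≈ 3.24

For a purely resistive load, VSWR = R_L/Z_0 or Z_0/R_L (whichever > 1) = 940/290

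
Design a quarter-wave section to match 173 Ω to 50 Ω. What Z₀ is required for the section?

Z_qwt = √(Z_0·R_L) = √(50 × 173) = √8650

Z_qwt ≈ 93 Ω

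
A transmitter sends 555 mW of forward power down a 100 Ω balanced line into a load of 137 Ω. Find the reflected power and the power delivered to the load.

P_reflected ≈ 13.5 mW; P_delivered ≈ 541 mW

Γ = (137 − 100)/(137 + 100) = 0.156
|Γ|² = 0.0244
P_refl = |Γ|²·P_inc = 13.5 mW, P_del = (1 − |Γ|²)·P_inc = 541 mW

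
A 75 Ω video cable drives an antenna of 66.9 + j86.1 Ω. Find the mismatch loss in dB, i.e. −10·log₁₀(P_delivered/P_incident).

Γ = (-8.1 + j86.1)/(141.9 + j86.1), |Γ| = 0.521
|Γ|² = 0.271, so P_del/P_inc = 1 − |Γ|² = 0.729
ML = −10·log₁₀(1 − |Γ|²)

mismatch loss ≈ 1.38 dB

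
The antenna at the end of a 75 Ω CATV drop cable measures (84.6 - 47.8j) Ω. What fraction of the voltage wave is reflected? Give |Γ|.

|Γ| ≈ 0.293

Γ = (Z_L − Z_0)/(Z_L + Z_0) = (9.6 − j47.8)/(159.6 − j47.8)
|Γ| = 48.8/167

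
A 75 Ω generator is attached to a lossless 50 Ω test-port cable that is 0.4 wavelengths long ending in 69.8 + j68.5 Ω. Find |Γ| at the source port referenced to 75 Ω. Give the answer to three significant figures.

βl = 2π × 0.4 = 144°
tan(βl) = -0.727
Z_in = Z_0·(Z_L + jZ_0·tanβl)/(Z_0 + jZ_L·tanβl) = 21.3 + j26.9 Ω
Γ_s = (Z_in − Z_s)/(Z_in + Z_s) = (-53.7 + j26.9)/(96.3 + j26.9), |Γ_s| = 0.601

|Γ| ≈ 0.601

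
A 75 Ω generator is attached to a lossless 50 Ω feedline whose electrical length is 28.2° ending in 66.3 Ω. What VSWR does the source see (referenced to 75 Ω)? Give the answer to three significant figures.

VSWR ≈ 1.41

tan(βl) = 0.536
Z_in = Z_0·(Z_L + jZ_0·tanβl)/(Z_0 + jZ_L·tanβl) = 56.7 − j13.5 Ω
Γ_s = (Z_in − Z_s)/(Z_in + Z_s) = (-18.3 − j13.5)/(132 − j13.5), |Γ_s| = 0.172
VSWR = (1 + |Γ_s|)/(1 − |Γ_s|)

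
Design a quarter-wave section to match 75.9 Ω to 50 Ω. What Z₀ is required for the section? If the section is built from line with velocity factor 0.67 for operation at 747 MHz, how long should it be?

Z_qwt = √(Z_0·R_L) = √(50 × 75.9) = √3795
λ = 0.67·c/f = 0.269 m, so l = λ/4 = 0.0673 m

Z_qwt ≈ 61.6 Ω; length ≈ 6.73 cm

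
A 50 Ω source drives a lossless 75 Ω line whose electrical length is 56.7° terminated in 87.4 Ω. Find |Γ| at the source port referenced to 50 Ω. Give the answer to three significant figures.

|Γ| ≈ 0.185

tan(βl) = 1.52
Z_in = Z_0·(Z_L + jZ_0·tanβl)/(Z_0 + jZ_L·tanβl) = 69.9 − j9.86 Ω
Γ_s = (Z_in − Z_s)/(Z_in + Z_s) = (19.9 − j9.86)/(120 − j9.86), |Γ_s| = 0.185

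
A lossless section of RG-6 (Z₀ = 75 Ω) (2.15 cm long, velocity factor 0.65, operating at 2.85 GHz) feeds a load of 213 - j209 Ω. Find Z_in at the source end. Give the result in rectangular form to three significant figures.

λ = v/f = 0.65·c / 2.85 GHz = 0.0684 m
βl = 2π·l/λ = 2π × 0.314 = 113°
tan(βl) = tan(113°) = -2.34
Z_in = Z_0·(Z_L + jZ_0·tanβl)/(Z_0 + jZ_L·tanβl)
     = 75·(213 − j385)/(-414 − j499)

Z_in ≈ 18.5 + j47.4 Ω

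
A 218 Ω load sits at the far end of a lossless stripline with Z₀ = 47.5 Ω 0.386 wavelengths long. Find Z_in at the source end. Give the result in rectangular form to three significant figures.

βl = 2π × 0.386 = 139°
tan(βl) = tan(139°) = -0.871
Z_in = Z_0·(Z_L + jZ_0·tanβl)/(Z_0 + jZ_L·tanβl)
     = 47.5·(218 − j41.3)/(47.5 − j190)

Z_in ≈ 22.6 + j48.9 Ω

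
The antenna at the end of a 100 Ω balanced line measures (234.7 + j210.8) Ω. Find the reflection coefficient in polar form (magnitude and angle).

Γ = (Z_L − Z_0)/(Z_L + Z_0) = (134.7 + j210.8)/(334.7 + j210.8)
|Γ| = 250/396 = 0.632

Γ ≈ 0.632 ∠ 25.2°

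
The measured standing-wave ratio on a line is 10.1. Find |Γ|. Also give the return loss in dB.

|Γ| = (S − 1)/(S + 1) = (10.1 − 1)/(10.1 + 1) = 9.1/11.1
RL = −20·log₁₀|Γ| = −20·log₁₀(0.82)

|Γ| ≈ 0.82; return loss ≈ 1.73 dB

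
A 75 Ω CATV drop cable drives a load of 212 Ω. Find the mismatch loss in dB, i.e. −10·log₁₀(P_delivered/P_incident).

mismatch loss ≈ 1.12 dB

Γ = (212 − 75)/(212 + 75) = 0.477
|Γ|² = 0.228, so P_del/P_inc = 1 − |Γ|² = 0.772
ML = −10·log₁₀(1 − |Γ|²)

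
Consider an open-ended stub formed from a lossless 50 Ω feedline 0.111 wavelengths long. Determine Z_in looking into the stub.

Z_in ≈ −j59.7 Ω

βl = 2π × 0.111 = 40°
tan(βl) = 0.838
For an open-ended stub, Z_in = −jZ_0·cot(βl) = −jZ_0/tan(βl)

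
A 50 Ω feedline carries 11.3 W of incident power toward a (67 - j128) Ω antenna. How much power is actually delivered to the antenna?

P_delivered ≈ 5.04 W

|Γ| = |(17 − j128)/(117 − j128)| = 0.745
|Γ|² = 0.554
P_refl = |Γ|²·P_inc = 6.26 W, P_del = (1 − |Γ|²)·P_inc = 5.04 W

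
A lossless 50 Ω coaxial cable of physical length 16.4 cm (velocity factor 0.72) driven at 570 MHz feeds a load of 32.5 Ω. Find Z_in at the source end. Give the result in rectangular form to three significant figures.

Z_in ≈ 36 − j12 Ω

λ = v/f = 0.72·c / 570 MHz = 0.379 m
βl = 2π·l/λ = 2π × 0.433 = 156°
tan(βl) = tan(156°) = -0.449
Z_in = Z_0·(Z_L + jZ_0·tanβl)/(Z_0 + jZ_L·tanβl)
     = 50·(32.5 − j22.5)/(50 − j14.6)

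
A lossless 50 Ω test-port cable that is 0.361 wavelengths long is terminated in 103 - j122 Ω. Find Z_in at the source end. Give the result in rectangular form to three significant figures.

βl = 2π × 0.361 = 130°
tan(βl) = tan(130°) = -1.19
Z_in = Z_0·(Z_L + jZ_0·tanβl)/(Z_0 + jZ_L·tanβl)
     = 50·(103 − j182)/(-95.6 − j123)

Z_in ≈ 25.7 + j61.9 Ω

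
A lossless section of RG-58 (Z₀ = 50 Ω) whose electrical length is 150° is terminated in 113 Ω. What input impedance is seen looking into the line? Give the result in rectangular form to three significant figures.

tan(βl) = tan(150°) = -0.577
Z_in = Z_0·(Z_L + jZ_0·tanβl)/(Z_0 + jZ_L·tanβl)
     = 50·(113 − j28.9)/(50 − j65.2)

Z_in ≈ 55.8 + j43.9 Ω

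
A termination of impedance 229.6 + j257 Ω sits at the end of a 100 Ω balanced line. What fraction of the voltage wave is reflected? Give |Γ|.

|Γ| ≈ 0.689

Γ = (Z_L − Z_0)/(Z_L + Z_0) = (129.6 + j257)/(329.6 + j257)
|Γ| = 288/418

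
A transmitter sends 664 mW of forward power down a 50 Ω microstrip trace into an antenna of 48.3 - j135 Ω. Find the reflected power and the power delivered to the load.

|Γ| = |(-1.7 − j135)/(98.3 − j135)| = 0.808
|Γ|² = 0.654
P_refl = |Γ|²·P_inc = 434 mW, P_del = (1 − |Γ|²)·P_inc = 230 mW

P_reflected ≈ 434 mW; P_delivered ≈ 230 mW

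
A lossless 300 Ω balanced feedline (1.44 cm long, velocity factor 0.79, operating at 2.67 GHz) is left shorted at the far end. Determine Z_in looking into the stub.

λ = v/f = 0.79·c / 2.67 GHz = 0.0888 m
βl = 2π·l/λ = 2π × 0.162 = 58.4°
tan(βl) = 1.63
For a shorted stub, Z_in = jZ_0·tan(βl)

Z_in ≈ +j488 Ω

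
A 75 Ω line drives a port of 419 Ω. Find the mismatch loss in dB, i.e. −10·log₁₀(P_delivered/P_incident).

mismatch loss ≈ 2.88 dB

Γ = (419 − 75)/(419 + 75) = 0.696
|Γ|² = 0.485, so P_del/P_inc = 1 − |Γ|² = 0.515
ML = −10·log₁₀(1 − |Γ|²)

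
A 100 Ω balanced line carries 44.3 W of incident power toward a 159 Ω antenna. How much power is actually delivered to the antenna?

Γ = (159 − 100)/(159 + 100) = 0.228
|Γ|² = 0.0519
P_refl = |Γ|²·P_inc = 2.3 W, P_del = (1 − |Γ|²)·P_inc = 42 W

P_delivered ≈ 42 W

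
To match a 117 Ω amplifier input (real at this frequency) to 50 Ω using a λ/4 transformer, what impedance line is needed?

Z_qwt ≈ 76.5 Ω

Z_qwt = √(Z_0·R_L) = √(50 × 117) = √5850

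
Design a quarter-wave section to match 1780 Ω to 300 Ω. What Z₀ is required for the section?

Z_qwt ≈ 731 Ω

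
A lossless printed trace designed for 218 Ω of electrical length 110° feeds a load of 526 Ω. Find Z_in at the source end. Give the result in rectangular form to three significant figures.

Z_in ≈ 100 + j64.3 Ω

tan(βl) = tan(110°) = -2.75
Z_in = Z_0·(Z_L + jZ_0·tanβl)/(Z_0 + jZ_L·tanβl)
     = 218·(526 − j599)/(218 − j1450)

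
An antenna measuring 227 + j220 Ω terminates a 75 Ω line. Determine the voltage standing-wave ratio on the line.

Γ = (Z_L − Z_0)/(Z_L + Z_0) = (152 + j220)/(302 + j220)
|Γ| = 267/374 = 0.716
VSWR = (1 + |Γ|)/(1 − |Γ|) = 1.72/0.284

VSWR ≈ 6.03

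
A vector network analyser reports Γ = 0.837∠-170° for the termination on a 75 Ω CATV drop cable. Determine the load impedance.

Z_L = Z_0·(1 + Γ)/(1 − Γ) = 75·(0.176 − j0.145)/(1.82 + j0.145)

Z_L ≈ 6.71 − j6.51 Ω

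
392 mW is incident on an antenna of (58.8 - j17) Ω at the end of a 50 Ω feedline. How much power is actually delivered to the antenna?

P_delivered ≈ 380 mW

|Γ| = |(8.8 − j17)/(108.8 − j17)| = 0.174
|Γ|² = 0.0302
P_refl = |Γ|²·P_inc = 11.8 mW, P_del = (1 − |Γ|²)·P_inc = 380 mW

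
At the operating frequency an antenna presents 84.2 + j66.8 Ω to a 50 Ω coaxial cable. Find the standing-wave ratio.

Γ = (Z_L − Z_0)/(Z_L + Z_0) = (34.2 + j66.8)/(134.2 + j66.8)
|Γ| = 75/150 = 0.501
VSWR = (1 + |Γ|)/(1 − |Γ|) = 1.5/0.499

VSWR ≈ 3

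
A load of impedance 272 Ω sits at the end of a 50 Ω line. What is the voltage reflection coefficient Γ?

Γ = (Z_L − Z_0)/(Z_L + Z_0) = (272 − 50)/(272 + 50) = 222/322

Γ = 0.689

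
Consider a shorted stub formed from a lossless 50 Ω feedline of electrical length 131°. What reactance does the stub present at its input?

tan(βl) = -1.15
For a shorted stub, Z_in = jZ_0·tan(βl)

X_in ≈ -57.5 Ω (capacitive)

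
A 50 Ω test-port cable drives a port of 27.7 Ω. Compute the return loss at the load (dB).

RL ≈ 10.8 dB

Γ = (27.7 − 50)/(27.7 + 50) = -0.287
RL = −20·log₁₀|Γ| = −20·log₁₀(0.287)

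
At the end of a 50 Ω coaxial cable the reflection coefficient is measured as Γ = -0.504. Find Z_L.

Z_L = Z_0·(1 + Γ)/(1 − Γ) = 50·(0.496)/(1.5)

Z_L ≈ 16.5 Ω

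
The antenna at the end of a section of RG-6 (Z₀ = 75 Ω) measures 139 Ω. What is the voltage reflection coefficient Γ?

Γ = (Z_L − Z_0)/(Z_L + Z_0) = (139 − 75)/(139 + 75) = 64/214

Γ = 0.299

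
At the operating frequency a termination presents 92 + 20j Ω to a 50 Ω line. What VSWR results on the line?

Γ = (Z_L − Z_0)/(Z_L + Z_0) = (42 + j20)/(142 + j20)
|Γ| = 46.5/143 = 0.324
VSWR = (1 + |Γ|)/(1 − |Γ|) = 1.32/0.676

VSWR ≈ 1.96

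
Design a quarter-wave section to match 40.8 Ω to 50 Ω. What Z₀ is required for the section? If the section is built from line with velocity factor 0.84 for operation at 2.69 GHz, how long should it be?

Z_qwt = √(Z_0·R_L) = √(50 × 40.8) = √2040
λ = 0.84·c/f = 0.0937 m, so l = λ/4 = 0.0234 m

Z_qwt ≈ 45.2 Ω; length ≈ 2.34 cm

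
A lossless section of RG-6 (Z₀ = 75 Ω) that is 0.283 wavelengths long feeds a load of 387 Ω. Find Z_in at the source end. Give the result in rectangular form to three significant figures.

Z_in ≈ 15.2 + j15.2 Ω

βl = 2π × 0.283 = 102°
tan(βl) = tan(102°) = -4.75
Z_in = Z_0·(Z_L + jZ_0·tanβl)/(Z_0 + jZ_L·tanβl)
     = 75·(387 − j357)/(75 − j1840)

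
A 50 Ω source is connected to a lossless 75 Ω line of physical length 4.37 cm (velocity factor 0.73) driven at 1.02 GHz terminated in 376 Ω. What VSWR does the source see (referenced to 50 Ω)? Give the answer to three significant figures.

λ = v/f = 0.73·c / 1.02 GHz = 0.215 m
βl = 2π·l/λ = 2π × 0.204 = 73.3°
tan(βl) = 3.33
Z_in = Z_0·(Z_L + jZ_0·tanβl)/(Z_0 + jZ_L·tanβl) = 16.3 − j21.6 Ω
Γ_s = (Z_in − Z_s)/(Z_in + Z_s) = (-33.7 − j21.6)/(66.3 − j21.6), |Γ_s| = 0.575
VSWR = (1 + |Γ_s|)/(1 − |Γ_s|)

VSWR ≈ 3.7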